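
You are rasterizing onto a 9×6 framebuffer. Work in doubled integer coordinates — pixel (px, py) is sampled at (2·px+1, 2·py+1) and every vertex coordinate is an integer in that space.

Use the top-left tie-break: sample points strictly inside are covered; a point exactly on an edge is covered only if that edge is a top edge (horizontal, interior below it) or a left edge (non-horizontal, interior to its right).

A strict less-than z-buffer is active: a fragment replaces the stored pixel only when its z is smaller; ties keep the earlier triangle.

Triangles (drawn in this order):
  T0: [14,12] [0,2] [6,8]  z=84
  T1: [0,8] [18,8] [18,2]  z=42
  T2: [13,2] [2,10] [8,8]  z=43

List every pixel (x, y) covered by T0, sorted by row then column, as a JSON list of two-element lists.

T0:
  2·area = 24  (B↔C swapped to make it positive)
  edge (14, 12)→(6, 8): d=(-8,-4) top-left  bias=+0
  edge (6, 8)→(0, 2): d=(-6,-6) top-left  bias=+0
  edge (0, 2)→(14, 12): d=(14,10) right/bottom  bias=-1
    (0,1)@(1, 3): e=[20,0,4] → X  [on edge]
    (1,1)@(3, 3): e=[28,12,-16] → .
    (0,2)@(1, 5): e=[4,-12,32] → .
    (1,2)@(3, 5): e=[12,0,12] → X  [on edge]
    (2,2)@(5, 5): e=[20,12,-8] → .
    (1,3)@(3, 7): e=[-4,-12,40] → .
    (2,3)@(5, 7): e=[4,0,20] → X  [on edge]
    (3,3)@(7, 7): e=[12,12,0] → .  [on edge]
    (2,4)@(5, 9): e=[-12,-12,48] → .
    (3,4)@(7, 9): e=[-4,0,28] → .  [on edge]
    (4,4)@(9, 9): e=[4,12,8] → X
    (5,4)@(11, 9): e=[12,24,-12] → .
    (4,5)@(9, 11): e=[-12,0,36] → .  [on edge]
  covered (4 px):
    . . . . . . . . .
    X . . . . . . . .
    . X . . . . . . .
    . . X . . . . . .
    . . . . X . . . .
    . . . . . . . . .
T1:
  2·area = 108  (B↔C swapped to make it positive)
  edge (0, 8)→(18, 2): d=(18,-6) top-left  bias=+0
  edge (18, 2)→(18, 8): d=(0,6) right/bottom  bias=-1
  edge (18, 8)→(0, 8): d=(-18,0) right/bottom  bias=-1
    (7,1)@(15, 3): e=[0,18,90] → X  [on edge]
    (8,1)@(17, 3): e=[12,6,90] → X
    (4,2)@(9, 5): e=[0,54,54] → X  [on edge]
    (5,2)@(11, 5): e=[12,42,54] → X
    (6,2)@(13, 5): e=[24,30,54] → X
    (1,3)@(3, 7): e=[0,90,18] → X  [on edge]
    (2,3)@(5, 7): e=[12,78,18] → X
    (3,3)@(7, 7): e=[24,66,18] → X
    (1,4)@(3, 9): e=[36,90,-18] → .
    (2,4)@(5, 9): e=[48,78,-18] → .
    (3,4)@(7, 9): e=[60,66,-18] → .
    (4,4)@(9, 9): e=[72,54,-18] → .
  covered (15 px):
    . . . . . . . . .
    . . . . . . . X X
    . . . . X X X X X
    . X X X X X X X X
    . . . . . . . . .
    . . . . . . . . .
T2:
  2·area = 26  (B↔C swapped to make it positive)
  edge (13, 2)→(8, 8): d=(-5,6) right/bottom  bias=-1
  edge (8, 8)→(2, 10): d=(-6,2) right/bottom  bias=-1
  edge (2, 10)→(13, 2): d=(11,-8) top-left  bias=+0
    (4,2)@(9, 5): e=[9,16,1] → X
    (5,2)@(11, 5): e=[-3,12,17] → .
    (8,2)@(17, 5): e=[-39,0,65] → .  [on edge]
    (3,3)@(7, 7): e=[11,8,7] → X
    (4,3)@(9, 7): e=[-1,4,23] → .
    (5,3)@(11, 7): e=[-13,0,39] → .  [on edge]
    (2,4)@(5, 9): e=[13,0,13] → .  [on edge]
    (3,4)@(7, 9): e=[1,-4,29] → .
  covered (2 px):
    . . . . . . . . .
    . . . . . . . . .
    . . . . X . . . .
    . . . X . . . . .
    . . . . . . . . .
    . . . . . . . . .

Answer: [[0,1],[1,2],[2,3],[4,4]]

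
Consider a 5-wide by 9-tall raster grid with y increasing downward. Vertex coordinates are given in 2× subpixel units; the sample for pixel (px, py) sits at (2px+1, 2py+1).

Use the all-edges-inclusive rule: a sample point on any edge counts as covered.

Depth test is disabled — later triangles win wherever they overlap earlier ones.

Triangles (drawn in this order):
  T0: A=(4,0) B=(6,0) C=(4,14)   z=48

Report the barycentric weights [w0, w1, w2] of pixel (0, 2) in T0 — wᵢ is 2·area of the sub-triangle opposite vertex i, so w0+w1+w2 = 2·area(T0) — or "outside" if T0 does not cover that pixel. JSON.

T0:
  2·area = 28
  edge (4, 0)→(6, 0): d=(2,0) inclusive
  edge (6, 0)→(4, 14): d=(-2,14) inclusive
  edge (4, 14)→(4, 0): d=(0,-14) inclusive
    (2,0)@(5, 1): e=[2,12,14] → X
    (3,0)@(7, 1): e=[2,-16,42] → .
    (2,1)@(5, 3): e=[6,8,14] → X
    (3,1)@(7, 3): e=[6,-20,42] → .
    (2,2)@(5, 5): e=[10,4,14] → X
    (3,2)@(7, 5): e=[10,-24,42] → .
    (2,3)@(5, 7): e=[14,0,14] → X  [on edge]
    (3,3)@(7, 7): e=[14,-28,42] → .
    (2,4)@(5, 9): e=[18,-4,14] → .
  covered (4 px):
    . . X . .
    . . X . .
    . . X . .
    . . X . .
    . . . . .
    . . . . .
    . . . . .
    . . . . .
    . . . . .

Answer: "outside"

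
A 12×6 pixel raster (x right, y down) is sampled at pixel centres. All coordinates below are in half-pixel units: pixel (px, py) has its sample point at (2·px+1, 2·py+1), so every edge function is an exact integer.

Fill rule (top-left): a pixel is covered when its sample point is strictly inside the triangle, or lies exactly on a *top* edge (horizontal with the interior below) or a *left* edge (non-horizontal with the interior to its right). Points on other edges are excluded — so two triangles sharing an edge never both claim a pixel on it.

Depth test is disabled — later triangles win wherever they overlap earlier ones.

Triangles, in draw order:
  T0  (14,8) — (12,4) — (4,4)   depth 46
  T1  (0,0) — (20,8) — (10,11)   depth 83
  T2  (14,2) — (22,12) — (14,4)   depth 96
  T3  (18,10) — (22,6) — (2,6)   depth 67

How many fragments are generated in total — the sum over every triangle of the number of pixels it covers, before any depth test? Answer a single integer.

T0:
  2·area = 32  (B↔C swapped to make it positive)
  edge (14, 8)→(4, 4): d=(-10,-4) top-left  bias=+0
  edge (4, 4)→(12, 4): d=(8,0) top-left  bias=+0
  edge (12, 4)→(14, 8): d=(2,4) right/bottom  bias=-1
    (3,2)@(7, 5): e=[2,8,22] → #
    (4,2)@(9, 5): e=[10,8,14] → #
    (5,2)@(11, 5): e=[18,8,6] → #
    (6,2)@(13, 5): e=[26,8,-2] → ·
    (3,3)@(7, 7): e=[-18,24,26] → ·
    (4,3)@(9, 7): e=[-10,24,18] → ·
    (5,3)@(11, 7): e=[-2,24,10] → ·
    (6,3)@(13, 7): e=[6,24,2] → #
    (7,3)@(15, 7): e=[14,24,-6] → ·
    (6,4)@(13, 9): e=[-14,40,6] → ·
  covered (4 px):
    · · · · · · · · · · · ·
    · · · · · · · · · · · ·
    · · · # # # · · · · · ·
    · · · · · · # · · · · ·
    · · · · · · · · · · · ·
    · · · · · · · · · · · ·
T1:
  2·area = 140
  edge (0, 0)→(20, 8): d=(20,8) right/bottom  bias=-1
  edge (20, 8)→(10, 11): d=(-10,3) right/bottom  bias=-1
  edge (10, 11)→(0, 0): d=(-10,-11) top-left  bias=+0
    (0,0)@(1, 1): e=[12,127,1] → #
    (1,0)@(3, 1): e=[-4,121,23] → ·
    (0,1)@(1, 3): e=[52,107,-19] → ·
    (1,1)@(3, 3): e=[36,101,3] → #
    (2,1)@(5, 3): e=[20,95,25] → #
    (3,1)@(7, 3): e=[4,89,47] → #
    (4,1)@(9, 3): e=[-12,83,69] → ·
    (1,2)@(3, 5): e=[76,81,-17] → ·
    (2,2)@(5, 5): e=[60,75,5] → #
    (4,2)@(9, 5): e=[28,63,49] → #
    (5,2)@(11, 5): e=[12,57,71] → #
    (6,2)@(13, 5): e=[-4,51,93] → ·
  covered (18 px):
    # · · · · · · · · · · ·
    · # # # · · · · · · · ·
    · · # # # # · · · · · ·
    · · · # # # # # # · · ·
    · · · · # # # # · · · ·
    · · · · · · · · · · · ·
T2:
  2·area = 16
  edge (14, 2)→(22, 12): d=(8,10) right/bottom  bias=-1
  edge (22, 12)→(14, 4): d=(-8,-8) top-left  bias=+0
  edge (14, 4)→(14, 2): d=(0,-2) top-left  bias=+0
    (5,0)@(11, 1): e=[22,0,-6] → ·  [on edge]
    (6,1)@(13, 3): e=[18,0,-2] → ·  [on edge]
    (7,2)@(15, 5): e=[14,0,2] → #  [on edge]
    (8,2)@(17, 5): e=[-6,16,6] → ·
    (7,3)@(15, 7): e=[30,-16,2] → ·
    (8,3)@(17, 7): e=[10,0,6] → #  [on edge]
    (9,3)@(19, 7): e=[-10,16,10] → ·
    (8,4)@(17, 9): e=[26,-16,6] → ·
    (9,4)@(19, 9): e=[6,0,10] → #  [on edge]
    (10,4)@(21, 9): e=[-14,16,14] → ·
    (9,5)@(19, 11): e=[22,-16,10] → ·
    (10,5)@(21, 11): e=[2,0,14] → #  [on edge]
  covered (4 px):
    · · · · · · · · · · · ·
    · · · · · · · · · · · ·
    · · · · · · · # · · · ·
    · · · · · · · · # · · ·
    · · · · · · · · · # · ·
    · · · · · · · · · · # ·
T3:
  2·area = 80  (B↔C swapped to make it positive)
  edge (18, 10)→(2, 6): d=(-16,-4) top-left  bias=+0
  edge (2, 6)→(22, 6): d=(20,0) top-left  bias=+0
  edge (22, 6)→(18, 10): d=(-4,4) right/bottom  bias=-1
    (11,2)@(23, 5): e=[100,-20,0] → ·  [on edge]
    (3,3)@(7, 7): e=[4,20,56] → #
    (4,3)@(9, 7): e=[12,20,48] → #
    (5,3)@(11, 7): e=[20,20,40] → #
    (6,3)@(13, 7): e=[28,20,32] → #
    (7,3)@(15, 7): e=[36,20,24] → #
    (8,3)@(17, 7): e=[44,20,16] → #
    (9,3)@(19, 7): e=[52,20,8] → #
    (10,3)@(21, 7): e=[60,20,0] → ·  [on edge]
    (3,4)@(7, 9): e=[-28,60,48] → ·
    (4,4)@(9, 9): e=[-20,60,40] → ·
    (5,4)@(11, 9): e=[-12,60,32] → ·
    (9,4)@(19, 9): e=[20,60,0] → ·  [on edge]
    (8,5)@(17, 11): e=[-20,100,0] → ·  [on edge]
  covered (9 px):
    · · · · · · · · · · · ·
    · · · · · · · · · · · ·
    · · · · · · · · · · · ·
    · · · # # # # # # # · ·
    · · · · · · · # # · · ·
    · · · · · · · · · · · ·

Result: 35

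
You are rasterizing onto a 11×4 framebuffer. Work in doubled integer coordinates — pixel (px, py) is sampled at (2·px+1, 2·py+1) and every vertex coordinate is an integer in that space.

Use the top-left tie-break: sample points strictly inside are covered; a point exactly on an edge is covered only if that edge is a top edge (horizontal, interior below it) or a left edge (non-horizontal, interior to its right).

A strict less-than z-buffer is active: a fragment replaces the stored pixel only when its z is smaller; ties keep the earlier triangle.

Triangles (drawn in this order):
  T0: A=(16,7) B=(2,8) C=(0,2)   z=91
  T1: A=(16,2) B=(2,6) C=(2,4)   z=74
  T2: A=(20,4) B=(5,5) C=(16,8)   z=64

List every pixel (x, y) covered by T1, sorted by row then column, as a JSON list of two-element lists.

T0:
  2·area = 86
  edge (16, 7)→(2, 8): d=(-14,1) right/bottom  bias=-1
  edge (2, 8)→(0, 2): d=(-2,-6) top-left  bias=+0
  edge (0, 2)→(16, 7): d=(16,5) right/bottom  bias=-1
    (0,1)@(1, 3): e=[71,4,11] → #
    (1,1)@(3, 3): e=[69,16,1] → #
    (2,1)@(5, 3): e=[67,28,-9] → ·
    (0,2)@(1, 5): e=[43,0,43] → #  [on edge]
    (2,2)@(5, 5): e=[39,24,23] → #
    (3,2)@(7, 5): e=[37,36,13] → #
    (4,2)@(9, 5): e=[35,48,3] → #
    (5,2)@(11, 5): e=[33,60,-7] → ·
    (0,3)@(1, 7): e=[15,-4,75] → ·
    (1,3)@(3, 7): e=[13,8,65] → #
    (5,3)@(11, 7): e=[5,56,25] → #
    (6,3)@(13, 7): e=[3,68,15] → #
  covered (14 px):
    · · · · · · · · · · ·
    # # · · · · · · · · ·
    # # # # # · · · · · ·
    · # # # # # # # · · ·
T1:
  2·area = 28
  edge (16, 2)→(2, 6): d=(-14,4) right/bottom  bias=-1
  edge (2, 6)→(2, 4): d=(0,-2) top-left  bias=+0
  edge (2, 4)→(16, 2): d=(14,-2) top-left  bias=+0
    (4,1)@(9, 3): e=[14,14,0] → #  [on edge]
    (5,1)@(11, 3): e=[6,18,4] → #
    (6,1)@(13, 3): e=[-2,22,8] → ·
    (1,2)@(3, 5): e=[10,2,16] → #
    (2,2)@(5, 5): e=[2,6,20] → #
    (3,2)@(7, 5): e=[-6,10,24] → ·
    (4,2)@(9, 5): e=[-14,14,28] → ·
    (5,2)@(11, 5): e=[-22,18,32] → ·
    (1,3)@(3, 7): e=[-18,2,44] → ·
    (2,3)@(5, 7): e=[-26,6,48] → ·
  covered (4 px):
    · · · · · · · · · · ·
    · · · · # # · · · · ·
    · # # · · · · · · · ·
    · · · · · · · · · · ·
T2:
  2·area = 56  (B↔C swapped to make it positive)
  edge (20, 4)→(16, 8): d=(-4,4) right/bottom  bias=-1
  edge (16, 8)→(5, 5): d=(-11,-3) top-left  bias=+0
  edge (5, 5)→(20, 4): d=(15,-1) top-left  bias=+0
    (10,1)@(21, 3): e=[0,70,-14] → ·  [on edge]
    (2,2)@(5, 5): e=[56,0,0] → #  [on edge]
    (3,2)@(7, 5): e=[48,6,2] → #
    (4,2)@(9, 5): e=[40,12,4] → #
    (5,2)@(11, 5): e=[32,18,6] → #
    (6,2)@(13, 5): e=[24,24,8] → #
    (7,2)@(15, 5): e=[16,30,10] → #
    (8,2)@(17, 5): e=[8,36,12] → #
    (9,2)@(19, 5): e=[0,42,14] → ·  [on edge]
    (2,3)@(5, 7): e=[48,-22,30] → ·
    (3,3)@(7, 7): e=[40,-16,32] → ·
    (4,3)@(9, 7): e=[32,-10,34] → ·
    (8,3)@(17, 7): e=[0,14,42] → ·  [on edge]
  covered (9 px):
    · · · · · · · · · · ·
    · · · · · · · · · · ·
    · · # # # # # # # · ·
    · · · · · · # # · · ·

Answer: [[4,1],[5,1],[1,2],[2,2]]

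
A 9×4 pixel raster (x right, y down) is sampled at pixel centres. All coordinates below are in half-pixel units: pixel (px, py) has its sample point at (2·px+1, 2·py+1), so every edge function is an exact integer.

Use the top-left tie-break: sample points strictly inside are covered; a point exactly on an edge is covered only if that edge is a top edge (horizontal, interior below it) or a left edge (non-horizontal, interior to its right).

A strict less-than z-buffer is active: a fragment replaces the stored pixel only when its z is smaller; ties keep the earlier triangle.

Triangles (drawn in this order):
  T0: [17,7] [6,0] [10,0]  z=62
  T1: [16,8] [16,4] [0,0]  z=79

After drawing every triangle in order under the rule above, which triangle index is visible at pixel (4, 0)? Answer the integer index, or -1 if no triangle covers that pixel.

T0:
  2·area = 28
  edge (17, 7)→(6, 0): d=(-11,-7) top-left  bias=+0
  edge (6, 0)→(10, 0): d=(4,0) top-left  bias=+0
  edge (10, 0)→(17, 7): d=(7,7) right/bottom  bias=-1
    (4,0)@(9, 1): e=[10,4,14] → #
    (5,0)@(11, 1): e=[24,4,0] → ·  [on edge]
    (4,1)@(9, 3): e=[-12,12,28] → ·
    (5,1)@(11, 3): e=[2,12,14] → #
    (6,1)@(13, 3): e=[16,12,0] → ·  [on edge]
    (5,2)@(11, 5): e=[-20,20,28] → ·
    (7,2)@(15, 5): e=[8,20,0] → ·  [on edge]
    (8,3)@(17, 7): e=[0,28,0] → ·  [on edge]
  covered (2 px):
    · · · · # · · · ·
    · · · · · # · · ·
    · · · · · · · · ·
    · · · · · · · · ·
T1:
  2·area = 64  (B↔C swapped to make it positive)
  edge (16, 8)→(0, 0): d=(-16,-8) top-left  bias=+0
  edge (0, 0)→(16, 4): d=(16,4) right/bottom  bias=-1
  edge (16, 4)→(16, 8): d=(0,4) right/bottom  bias=-1
    (1,0)@(3, 1): e=[8,4,52] → #
    (2,0)@(5, 1): e=[24,-4,44] → ·
    (1,1)@(3, 3): e=[-24,36,52] → ·
    (3,1)@(7, 3): e=[8,20,36] → #
    (4,1)@(9, 3): e=[24,12,28] → #
    (5,1)@(11, 3): e=[40,4,20] → #
    (6,1)@(13, 3): e=[56,-4,12] → ·
    (3,2)@(7, 5): e=[-24,52,36] → ·
    (4,2)@(9, 5): e=[-8,44,28] → ·
    (5,2)@(11, 5): e=[8,36,20] → #
    (6,2)@(13, 5): e=[24,28,12] → #
    (7,2)@(15, 5): e=[40,20,4] → #
  covered (8 px):
    · # · · · · · · ·
    · · · # # # · · ·
    · · · · · # # # ·
    · · · · · · · # ·

Z-buffer (winner per pixel, '.' = empty):
  . 1 . . 0 . . . .
  . . . 1 1 0 . . .
  . . . . . 1 1 1 .
  . . . . . . . 1 .

Result: 0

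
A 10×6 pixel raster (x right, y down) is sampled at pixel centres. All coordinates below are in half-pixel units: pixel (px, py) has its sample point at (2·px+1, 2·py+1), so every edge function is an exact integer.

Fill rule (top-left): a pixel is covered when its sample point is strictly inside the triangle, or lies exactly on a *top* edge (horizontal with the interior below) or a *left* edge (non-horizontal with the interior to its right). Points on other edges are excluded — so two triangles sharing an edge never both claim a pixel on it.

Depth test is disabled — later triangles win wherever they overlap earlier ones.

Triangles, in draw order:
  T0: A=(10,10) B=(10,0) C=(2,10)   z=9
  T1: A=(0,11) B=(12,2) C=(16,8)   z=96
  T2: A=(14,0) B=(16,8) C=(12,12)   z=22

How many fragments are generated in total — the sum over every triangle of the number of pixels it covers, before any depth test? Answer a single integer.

T0:
  2·area = 80  (B↔C swapped to make it positive)
  edge (10, 10)→(2, 10): d=(-8,0) right/bottom  bias=-1
  edge (2, 10)→(10, 0): d=(8,-10) top-left  bias=+0
  edge (10, 0)→(10, 10): d=(0,10) right/bottom  bias=-1
    (4,1)@(9, 3): e=[56,14,10] → █
    (5,1)@(11, 3): e=[56,34,-10] → ·
    (3,2)@(7, 5): e=[40,10,30] → █
    (5,2)@(11, 5): e=[40,50,-10] → ·
    (2,3)@(5, 7): e=[24,6,50] → █
    (5,3)@(11, 7): e=[24,66,-10] → ·
    (1,4)@(3, 9): e=[8,2,70] → █
    (5,4)@(11, 9): e=[8,82,-10] → ·
    (1,5)@(3, 11): e=[-8,18,70] → ·
    (2,5)@(5, 11): e=[-8,38,50] → ·
    (3,5)@(7, 11): e=[-8,58,30] → ·
    (4,5)@(9, 11): e=[-8,78,10] → ·
  covered (10 px):
    · · · · · · · · · ·
    · · · · █ · · · · ·
    · · · █ █ · · · · ·
    · · █ █ █ · · · · ·
    · █ █ █ █ · · · · ·
    · · · · · · · · · ·
T1:
  2·area = 108
  edge (0, 11)→(12, 2): d=(12,-9) top-left  bias=+0
  edge (12, 2)→(16, 8): d=(4,6) right/bottom  bias=-1
  edge (16, 8)→(0, 11): d=(-16,3) right/bottom  bias=-1
    (5,1)@(11, 3): e=[3,10,95] → █
    (6,1)@(13, 3): e=[21,-2,89] → ·
    (4,2)@(9, 5): e=[9,30,69] → █
    (6,2)@(13, 5): e=[45,6,57] → █
    (7,2)@(15, 5): e=[63,-6,51] → ·
    (3,3)@(7, 7): e=[15,50,43] → █
    (7,3)@(15, 7): e=[87,2,19] → █
    (8,3)@(17, 7): e=[105,-10,13] → ·
    (1,4)@(3, 9): e=[3,82,23] → █
    (2,4)@(5, 9): e=[21,70,17] → █
    (5,4)@(11, 9): e=[75,34,-1] → ·
    (6,4)@(13, 9): e=[93,22,-7] → ·
  covered (13 px):
    · · · · · · · · · ·
    · · · · · █ · · · ·
    · · · · █ █ █ · · ·
    · · · █ █ █ █ █ · ·
    · █ █ █ █ · · · · ·
    · · · · · · · · · ·
T2:
  2·area = 40
  edge (14, 0)→(16, 8): d=(2,8) right/bottom  bias=-1
  edge (16, 8)→(12, 12): d=(-4,4) right/bottom  bias=-1
  edge (12, 12)→(14, 0): d=(2,-12) top-left  bias=+0
    (7,2)@(15, 5): e=[2,16,22] → █
    (8,2)@(17, 5): e=[-14,8,46] → ·
    (9,2)@(19, 5): e=[-30,0,70] → ·  [on edge]
    (6,3)@(13, 7): e=[22,16,2] → █
    (8,3)@(17, 7): e=[-10,0,50] → ·  [on edge]
    (6,4)@(13, 9): e=[26,8,6] → █
    (7,4)@(15, 9): e=[10,0,30] → ·  [on edge]
    (6,5)@(13, 11): e=[30,0,10] → ·  [on edge]
  covered (4 px):
    · · · · · · · · · ·
    · · · · · · · · · ·
    · · · · · · · █ · ·
    · · · · · · █ █ · ·
    · · · · · · █ · · ·
    · · · · · · · · · ·

Final: 27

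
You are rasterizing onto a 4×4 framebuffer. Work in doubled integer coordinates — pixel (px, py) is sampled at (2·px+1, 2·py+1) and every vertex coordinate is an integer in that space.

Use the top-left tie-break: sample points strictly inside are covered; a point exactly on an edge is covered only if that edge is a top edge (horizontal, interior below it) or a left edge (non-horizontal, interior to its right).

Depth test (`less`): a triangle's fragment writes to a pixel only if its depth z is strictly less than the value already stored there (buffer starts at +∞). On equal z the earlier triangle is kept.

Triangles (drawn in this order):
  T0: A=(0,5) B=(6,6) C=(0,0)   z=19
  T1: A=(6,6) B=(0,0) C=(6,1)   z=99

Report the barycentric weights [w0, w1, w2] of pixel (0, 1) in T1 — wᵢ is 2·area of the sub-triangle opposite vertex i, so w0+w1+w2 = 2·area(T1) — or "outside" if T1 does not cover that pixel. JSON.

T0:
  2·area = 30  (B↔C swapped to make it positive)
  edge (0, 5)→(0, 0): d=(0,-5) top-left  bias=+0
  edge (0, 0)→(6, 6): d=(6,6) right/bottom  bias=-1
  edge (6, 6)→(0, 5): d=(-6,-1) top-left  bias=+0
    (0,0)@(1, 1): e=[5,0,25] → .  [on edge]
    (0,1)@(1, 3): e=[5,12,13] → X
    (1,1)@(3, 3): e=[15,0,15] → .  [on edge]
    (0,2)@(1, 5): e=[5,24,1] → X
    (1,2)@(3, 5): e=[15,12,3] → X
    (2,2)@(5, 5): e=[25,0,5] → .  [on edge]
    (0,3)@(1, 7): e=[5,36,-11] → .
    (1,3)@(3, 7): e=[15,24,-9] → .
    (3,3)@(7, 7): e=[35,0,-5] → .  [on edge]
  covered (3 px):
    . . . .
    X . . .
    X X . .
    . . . .
T1:
  2·area = 30
  edge (6, 6)→(0, 0): d=(-6,-6) top-left  bias=+0
  edge (0, 0)→(6, 1): d=(6,1) right/bottom  bias=-1
  edge (6, 1)→(6, 6): d=(0,5) right/bottom  bias=-1
    (0,0)@(1, 1): e=[0,5,25] → X  [on edge]
    (1,0)@(3, 1): e=[12,3,15] → X
    (2,0)@(5, 1): e=[24,1,5] → X
    (3,0)@(7, 1): e=[36,-1,-5] → .
    (0,1)@(1, 3): e=[-12,17,25] → .
    (1,1)@(3, 3): e=[0,15,15] → X  [on edge]
    (3,1)@(7, 3): e=[24,11,-5] → .
    (1,2)@(3, 5): e=[-12,27,15] → .
    (2,2)@(5, 5): e=[0,25,5] → X  [on edge]
    (3,2)@(7, 5): e=[12,23,-5] → .
    (2,3)@(5, 7): e=[-12,37,5] → .
    (3,3)@(7, 7): e=[0,35,-5] → .  [on edge]
  covered (6 px):
    X X X .
    . X X .
    . . X .
    . . . .

Final: "outside"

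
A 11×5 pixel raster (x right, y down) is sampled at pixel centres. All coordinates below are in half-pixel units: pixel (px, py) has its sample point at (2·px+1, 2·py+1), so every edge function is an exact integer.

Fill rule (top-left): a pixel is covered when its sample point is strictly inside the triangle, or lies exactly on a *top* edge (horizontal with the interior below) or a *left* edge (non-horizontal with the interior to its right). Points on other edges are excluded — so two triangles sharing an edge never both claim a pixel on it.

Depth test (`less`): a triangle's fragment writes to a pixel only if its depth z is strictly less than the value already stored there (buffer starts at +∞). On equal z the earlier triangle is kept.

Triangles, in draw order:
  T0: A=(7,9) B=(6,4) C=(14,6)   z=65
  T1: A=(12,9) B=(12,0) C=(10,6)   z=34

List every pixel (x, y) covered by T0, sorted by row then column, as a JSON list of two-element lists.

T0:
  2·area = 38
  edge (7, 9)→(6, 4): d=(-1,-5) top-left  bias=+0
  edge (6, 4)→(14, 6): d=(8,2) right/bottom  bias=-1
  edge (14, 6)→(7, 9): d=(-7,3) right/bottom  bias=-1
    (10,1)@(21, 3): e=[76,-38,0] → .  [on edge]
    (3,2)@(7, 5): e=[4,6,28] → X
    (4,2)@(9, 5): e=[14,2,22] → X
    (5,2)@(11, 5): e=[24,-2,16] → .
    (3,3)@(7, 7): e=[2,22,14] → X
    (5,3)@(11, 7): e=[22,14,2] → X
    (6,3)@(13, 7): e=[32,10,-4] → .
    (3,4)@(7, 9): e=[0,38,0] → .  [on edge]
    (4,4)@(9, 9): e=[10,34,-6] → .
    (5,4)@(11, 9): e=[20,30,-12] → .
  covered (5 px):
    . . . . . . . . . . .
    . . . . . . . . . . .
    . . . X X . . . . . .
    . . . X X X . . . . .
    . . . . . . . . . . .
T1:
  2·area = 18  (B↔C swapped to make it positive)
  edge (12, 9)→(10, 6): d=(-2,-3) top-left  bias=+0
  edge (10, 6)→(12, 0): d=(2,-6) top-left  bias=+0
  edge (12, 0)→(12, 9): d=(0,9) right/bottom  bias=-1
    (5,1)@(11, 3): e=[9,0,9] → X  [on edge]
    (6,1)@(13, 3): e=[15,12,-9] → .
    (5,2)@(11, 5): e=[5,4,9] → X
    (6,2)@(13, 5): e=[11,16,-9] → .
    (5,3)@(11, 7): e=[1,8,9] → X
    (6,3)@(13, 7): e=[7,20,-9] → .
    (4,4)@(9, 9): e=[-9,0,27] → .  [on edge]
    (5,4)@(11, 9): e=[-3,12,9] → .
  covered (3 px):
    . . . . . . . . . . .
    . . . . . X . . . . .
    . . . . . X . . . . .
    . . . . . X . . . . .
    . . . . . . . . . . .

Final: [[3,2],[4,2],[3,3],[4,3],[5,3]]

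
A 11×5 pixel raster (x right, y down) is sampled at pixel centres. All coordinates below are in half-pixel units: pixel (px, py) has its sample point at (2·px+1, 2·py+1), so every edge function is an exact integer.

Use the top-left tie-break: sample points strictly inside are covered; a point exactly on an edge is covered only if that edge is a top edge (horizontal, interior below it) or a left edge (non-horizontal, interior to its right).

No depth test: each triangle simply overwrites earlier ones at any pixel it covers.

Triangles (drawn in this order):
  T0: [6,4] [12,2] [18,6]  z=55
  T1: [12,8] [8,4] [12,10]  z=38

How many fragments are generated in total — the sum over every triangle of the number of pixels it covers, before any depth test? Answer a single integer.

T0:
  2·area = 36
  edge (6, 4)→(12, 2): d=(6,-2) top-left  bias=+0
  edge (12, 2)→(18, 6): d=(6,4) right/bottom  bias=-1
  edge (18, 6)→(6, 4): d=(-12,-2) top-left  bias=+0
    (7,0)@(15, 1): e=[0,-18,54] → .  [on edge]
    (4,1)@(9, 3): e=[0,18,18] → X  [on edge]
    (5,1)@(11, 3): e=[4,10,22] → X
    (6,1)@(13, 3): e=[8,2,26] → X
    (7,1)@(15, 3): e=[12,-6,30] → .
    (1,2)@(3, 5): e=[0,54,-18] → .  [on edge]
    (4,2)@(9, 5): e=[12,30,-6] → .
    (5,2)@(11, 5): e=[16,22,-2] → .
    (6,2)@(13, 5): e=[20,14,2] → X
    (7,2)@(15, 5): e=[24,6,6] → X
    (8,2)@(17, 5): e=[28,-2,10] → .
    (6,3)@(13, 7): e=[32,26,-22] → .
  covered (5 px):
    . . . . . . . . . . .
    . . . . X X X . . . .
    . . . . . . X X . . .
    . . . . . . . . . . .
    . . . . . . . . . . .
T1:
  2·area = 8  (B↔C swapped to make it positive)
  edge (12, 8)→(12, 10): d=(0,2) right/bottom  bias=-1
  edge (12, 10)→(8, 4): d=(-4,-6) top-left  bias=+0
  edge (8, 4)→(12, 8): d=(4,4) right/bottom  bias=-1
    (2,0)@(5, 1): e=[14,-6,0] → .  [on edge]
    (3,1)@(7, 3): e=[10,-2,0] → .  [on edge]
    (4,2)@(9, 5): e=[6,2,0] → .  [on edge]
    (5,3)@(11, 7): e=[2,6,0] → .  [on edge]
    (6,4)@(13, 9): e=[-2,10,0] → .  [on edge]
  covered (0 px):
    . . . . . . . . . . .
    . . . . . . . . . . .
    . . . . . . . . . . .
    . . . . . . . . . . .
    . . . . . . . . . . .

Result: 5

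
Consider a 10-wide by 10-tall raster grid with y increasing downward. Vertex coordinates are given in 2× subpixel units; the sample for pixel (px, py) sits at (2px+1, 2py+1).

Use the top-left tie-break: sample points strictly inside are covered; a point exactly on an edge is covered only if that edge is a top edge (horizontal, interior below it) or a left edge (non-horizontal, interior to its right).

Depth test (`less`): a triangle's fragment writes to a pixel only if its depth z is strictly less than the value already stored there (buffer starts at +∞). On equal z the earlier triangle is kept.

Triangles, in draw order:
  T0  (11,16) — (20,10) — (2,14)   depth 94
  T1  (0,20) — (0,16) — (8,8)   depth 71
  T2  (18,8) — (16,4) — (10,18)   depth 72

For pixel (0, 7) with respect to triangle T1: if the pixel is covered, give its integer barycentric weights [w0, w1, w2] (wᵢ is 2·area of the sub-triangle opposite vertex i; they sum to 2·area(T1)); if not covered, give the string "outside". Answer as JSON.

T0:
  2·area = 72  (B↔C swapped to make it positive)
  edge (11, 16)→(2, 14): d=(-9,-2) top-left  bias=+0
  edge (2, 14)→(20, 10): d=(18,-4) top-left  bias=+0
  edge (20, 10)→(11, 16): d=(-9,6) right/bottom  bias=-1
    (8,5)@(17, 11): e=[57,6,9] → X
    (9,5)@(19, 11): e=[61,14,-3] → .
    (3,6)@(7, 13): e=[19,2,51] → X
    (4,6)@(9, 13): e=[23,10,39] → X
    (5,6)@(11, 13): e=[27,18,27] → X
    (6,6)@(13, 13): e=[31,26,15] → X
    (7,6)@(15, 13): e=[35,34,3] → X
    (8,6)@(17, 13): e=[39,42,-9] → .
    (3,7)@(7, 15): e=[1,38,33] → X
    (6,7)@(13, 15): e=[13,62,-3] → .
    (7,7)@(15, 15): e=[17,70,-15] → .
    (3,8)@(7, 17): e=[-17,74,15] → .
  covered (9 px):
    . . . . . . . . . .
    . . . . . . . . . .
    . . . . . . . . . .
    . . . . . . . . . .
    . . . . . . . . . .
    . . . . . . . . X .
    . . . X X X X X . .
    . . . X X X . . . .
    . . . . . . . . . .
    . . . . . . . . . .
T1:
  2·area = 32
  edge (0, 20)→(0, 16): d=(0,-4) top-left  bias=+0
  edge (0, 16)→(8, 8): d=(8,-8) top-left  bias=+0
  edge (8, 8)→(0, 20): d=(-8,12) right/bottom  bias=-1
    (7,0)@(15, 1): e=[60,0,-28] → .  [on edge]
    (6,1)@(13, 3): e=[52,0,-20] → .  [on edge]
    (5,2)@(11, 5): e=[44,0,-12] → .  [on edge]
    (4,3)@(9, 7): e=[36,0,-4] → .  [on edge]
    (3,4)@(7, 9): e=[28,0,4] → X  [on edge]
    (4,4)@(9, 9): e=[36,16,-20] → .
    (2,5)@(5, 11): e=[20,0,12] → X  [on edge]
    (3,5)@(7, 11): e=[28,16,-12] → .
    (1,6)@(3, 13): e=[12,0,20] → X  [on edge]
    (2,6)@(5, 13): e=[20,16,-4] → .
    (0,7)@(1, 15): e=[4,0,28] → X  [on edge]
    (2,7)@(5, 15): e=[20,32,-20] → .
  covered (6 px):
    . . . . . . . . . .
    . . . . . . . . . .
    . . . . . . . . . .
    . . . . . . . . . .
    . . . X . . . . . .
    . . X . . . . . . .
    . X . . . . . . . .
    X X . . . . . . . .
    X . . . . . . . . .
    . . . . . . . . . .
T2:
  2·area = 52  (B↔C swapped to make it positive)
  edge (18, 8)→(10, 18): d=(-8,10) right/bottom  bias=-1
  edge (10, 18)→(16, 4): d=(6,-14) top-left  bias=+0
  edge (16, 4)→(18, 8): d=(2,4) right/bottom  bias=-1
    (7,3)@(15, 7): e=[38,4,10] → X
    (8,3)@(17, 7): e=[18,32,2] → X
    (9,3)@(19, 7): e=[-2,60,-6] → .
    (7,4)@(15, 9): e=[22,16,14] → X
    (9,4)@(19, 9): e=[-18,72,-2] → .
    (6,5)@(13, 11): e=[26,0,26] → X  [on edge]
    (8,5)@(17, 11): e=[-14,56,10] → .
    (6,6)@(13, 13): e=[10,12,30] → X
    (7,6)@(15, 13): e=[-10,40,22] → .
    (6,7)@(13, 15): e=[-6,24,34] → .
  covered (7 px):
    . . . . . . . . . .
    . . . . . . . . . .
    . . . . . . . . . .
    . . . . . . . X X .
    . . . . . . . X X .
    . . . . . . X X . .
    . . . . . . X . . .
    . . . . . . . . . .
    . . . . . . . . . .
    . . . . . . . . . .

Result: [0,28,4]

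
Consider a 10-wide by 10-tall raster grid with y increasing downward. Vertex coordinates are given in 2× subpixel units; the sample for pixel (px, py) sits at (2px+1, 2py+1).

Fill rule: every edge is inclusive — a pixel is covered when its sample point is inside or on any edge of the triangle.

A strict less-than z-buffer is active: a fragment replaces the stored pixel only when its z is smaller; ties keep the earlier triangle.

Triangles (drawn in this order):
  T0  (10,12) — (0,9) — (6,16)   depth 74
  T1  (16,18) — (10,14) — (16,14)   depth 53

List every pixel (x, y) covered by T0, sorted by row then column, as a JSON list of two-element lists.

T0:
  2·area = 52  (B↔C swapped to make it positive)
  edge (10, 12)→(6, 16): d=(-4,4) inclusive
  edge (6, 16)→(0, 9): d=(-6,-7) inclusive
  edge (0, 9)→(10, 12): d=(10,3) inclusive
    (9,1)@(19, 3): e=[0,169,-117] → ·  [on edge]
    (8,2)@(17, 5): e=[0,143,-91] → ·  [on edge]
    (7,3)@(15, 7): e=[0,117,-65] → ·  [on edge]
    (6,4)@(13, 9): e=[0,91,-39] → ·  [on edge]
    (1,5)@(3, 11): e=[32,9,11] → #
    (2,5)@(5, 11): e=[24,23,5] → #
    (3,5)@(7, 11): e=[16,37,-1] → ·
    (5,5)@(11, 11): e=[0,65,-13] → ·  [on edge]
    (1,6)@(3, 13): e=[24,-3,31] → ·
    (2,6)@(5, 13): e=[16,11,25] → #
    (3,6)@(7, 13): e=[8,25,19] → #
    (4,6)@(9, 13): e=[0,39,13] → #  [on edge]
    (3,7)@(7, 15): e=[0,13,39] → #  [on edge]
    (2,8)@(5, 17): e=[0,-13,65] → ·  [on edge]
    (1,9)@(3, 19): e=[0,-39,91] → ·  [on edge]
  covered (6 px):
    · · · · · · · · · ·
    · · · · · · · · · ·
    · · · · · · · · · ·
    · · · · · · · · · ·
    · · · · · · · · · ·
    · # # · · · · · · ·
    · · # # # · · · · ·
    · · · # · · · · · ·
    · · · · · · · · · ·
    · · · · · · · · · ·
T1:
  2·area = 24
  edge (16, 18)→(10, 14): d=(-6,-4) inclusive
  edge (10, 14)→(16, 14): d=(6,0) inclusive
  edge (16, 14)→(16, 18): d=(0,4) inclusive
    (6,7)@(13, 15): e=[6,6,12] → #
    (7,7)@(15, 15): e=[14,6,4] → #
    (8,7)@(17, 15): e=[22,6,-4] → ·
    (6,8)@(13, 17): e=[-6,18,12] → ·
    (7,8)@(15, 17): e=[2,18,4] → #
    (8,8)@(17, 17): e=[10,18,-4] → ·
    (7,9)@(15, 19): e=[-10,30,4] → ·
  covered (3 px):
    · · · · · · · · · ·
    · · · · · · · · · ·
    · · · · · · · · · ·
    · · · · · · · · · ·
    · · · · · · · · · ·
    · · · · · · · · · ·
    · · · · · · · · · ·
    · · · · · · # # · ·
    · · · · · · · # · ·
    · · · · · · · · · ·

Final: [[1,5],[2,5],[2,6],[3,6],[4,6],[3,7]]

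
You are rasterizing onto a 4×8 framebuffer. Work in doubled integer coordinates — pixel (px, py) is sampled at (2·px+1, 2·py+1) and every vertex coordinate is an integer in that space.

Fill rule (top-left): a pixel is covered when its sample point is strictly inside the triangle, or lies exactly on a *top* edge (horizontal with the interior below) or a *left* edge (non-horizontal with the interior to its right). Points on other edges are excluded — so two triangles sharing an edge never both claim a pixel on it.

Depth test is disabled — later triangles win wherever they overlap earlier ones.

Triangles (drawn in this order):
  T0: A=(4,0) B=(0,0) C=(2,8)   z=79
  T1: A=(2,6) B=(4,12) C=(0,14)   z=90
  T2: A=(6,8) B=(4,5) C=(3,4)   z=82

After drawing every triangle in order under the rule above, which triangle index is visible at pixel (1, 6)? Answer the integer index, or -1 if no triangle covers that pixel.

T0:
  2·area = 32  (B↔C swapped to make it positive)
  edge (4, 0)→(2, 8): d=(-2,8) right/bottom  bias=-1
  edge (2, 8)→(0, 0): d=(-2,-8) top-left  bias=+0
  edge (0, 0)→(4, 0): d=(4,0) top-left  bias=+0
    (0,0)@(1, 1): e=[22,6,4] → #
    (1,0)@(3, 1): e=[6,22,4] → #
    (2,0)@(5, 1): e=[-10,38,4] → ·
    (0,1)@(1, 3): e=[18,2,12] → #
    (2,1)@(5, 3): e=[-14,34,12] → ·
    (0,2)@(1, 5): e=[14,-2,20] → ·
    (1,2)@(3, 5): e=[-2,14,20] → ·
  covered (4 px):
    # # · ·
    # # · ·
    · · · ·
    · · · ·
    · · · ·
    · · · ·
    · · · ·
    · · · ·
T1:
  2·area = 28
  edge (2, 6)→(4, 12): d=(2,6) right/bottom  bias=-1
  edge (4, 12)→(0, 14): d=(-4,2) right/bottom  bias=-1
  edge (0, 14)→(2, 6): d=(2,-8) top-left  bias=+0
    (0,1)@(1, 3): e=[0,42,-14] → ·  [on edge]
    (1,4)@(3, 9): e=[0,14,14] → ·  [on edge]
    (0,5)@(1, 11): e=[16,10,2] → #
    (1,5)@(3, 11): e=[4,6,18] → #
    (2,5)@(5, 11): e=[-8,2,34] → ·
    (0,6)@(1, 13): e=[20,2,6] → #
    (1,6)@(3, 13): e=[8,-2,22] → ·
    (0,7)@(1, 15): e=[24,-6,10] → ·
    (2,7)@(5, 15): e=[0,-14,42] → ·  [on edge]
  covered (3 px):
    · · · ·
    · · · ·
    · · · ·
    · · · ·
    · · · ·
    # # · ·
    # · · ·
    · · · ·
T2:
  2·area = 1  (B↔C swapped to make it positive)
  edge (6, 8)→(3, 4): d=(-3,-4) top-left  bias=+0
  edge (3, 4)→(4, 5): d=(1,1) right/bottom  bias=-1
  edge (4, 5)→(6, 8): d=(2,3) right/bottom  bias=-1
  covered (0 px):
    · · · ·
    · · · ·
    · · · ·
    · · · ·
    · · · ·
    · · · ·
    · · · ·
    · · · ·

Z-buffer (winner per pixel, '.' = empty):
  0 0 . .
  0 0 . .
  . . . .
  . . . .
  . . . .
  1 1 . .
  1 . . .
  . . . .

Final: -1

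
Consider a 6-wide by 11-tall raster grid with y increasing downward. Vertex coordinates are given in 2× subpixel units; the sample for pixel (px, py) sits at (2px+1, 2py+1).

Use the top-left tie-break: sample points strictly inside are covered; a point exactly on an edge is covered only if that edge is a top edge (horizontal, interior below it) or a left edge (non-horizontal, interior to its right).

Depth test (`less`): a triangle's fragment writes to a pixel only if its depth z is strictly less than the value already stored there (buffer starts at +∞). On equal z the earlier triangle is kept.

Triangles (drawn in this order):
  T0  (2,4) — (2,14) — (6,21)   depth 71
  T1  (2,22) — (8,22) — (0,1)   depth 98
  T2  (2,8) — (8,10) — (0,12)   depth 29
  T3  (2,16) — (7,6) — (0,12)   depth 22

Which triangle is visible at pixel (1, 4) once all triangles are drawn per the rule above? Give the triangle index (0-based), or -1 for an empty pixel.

T0:
  2·area = 40  (B↔C swapped to make it positive)
  edge (2, 4)→(6, 21): d=(4,17) right/bottom  bias=-1
  edge (6, 21)→(2, 14): d=(-4,-7) top-left  bias=+0
  edge (2, 14)→(2, 4): d=(0,-10) top-left  bias=+0
    (1,4)@(3, 9): e=[3,27,10] → #
    (2,4)@(5, 9): e=[-31,41,30] → ·
    (1,5)@(3, 11): e=[11,19,10] → #
    (2,5)@(5, 11): e=[-23,33,30] → ·
    (1,6)@(3, 13): e=[19,11,10] → #
    (2,6)@(5, 13): e=[-15,25,30] → ·
    (1,7)@(3, 15): e=[27,3,10] → #
    (2,7)@(5, 15): e=[-7,17,30] → ·
    (1,8)@(3, 17): e=[35,-5,10] → ·
    (2,8)@(5, 17): e=[1,9,30] → #
    (3,8)@(7, 17): e=[-33,23,50] → ·
    (2,9)@(5, 19): e=[9,1,30] → #
  covered (6 px):
    · · · · · ·
    · · · · · ·
    · · · · · ·
    · · · · · ·
    · # · · · ·
    · # · · · ·
    · # · · · ·
    · # · · · ·
    · · # · · ·
    · · # · · ·
    · · · · · ·
T1:
  2·area = 126  (B↔C swapped to make it positive)
  edge (2, 22)→(0, 1): d=(-2,-21) top-left  bias=+0
  edge (0, 1)→(8, 22): d=(8,21) right/bottom  bias=-1
  edge (8, 22)→(2, 22): d=(-6,0) right/bottom  bias=-1
    (0,2)@(1, 5): e=[13,11,102] → #
    (1,2)@(3, 5): e=[55,-31,102] → ·
    (0,3)@(1, 7): e=[9,27,90] → #
    (1,3)@(3, 7): e=[51,-15,90] → ·
    (0,4)@(1, 9): e=[5,43,78] → #
    (1,4)@(3, 9): e=[47,1,78] → #
    (2,4)@(5, 9): e=[89,-41,78] → ·
    (0,5)@(1, 11): e=[1,59,66] → #
    (2,5)@(5, 11): e=[85,-25,66] → ·
    (0,6)@(1, 13): e=[-3,75,54] → ·
    (1,6)@(3, 13): e=[39,33,54] → #
    (2,6)@(5, 13): e=[81,-9,54] → ·
  covered (16 px):
    · · · · · ·
    · · · · · ·
    # · · · · ·
    # · · · · ·
    # # · · · ·
    # # · · · ·
    · # · · · ·
    · # # · · ·
    · # # · · ·
    · # # · · ·
    · # # # · ·
T2:
  2·area = 28
  edge (2, 8)→(8, 10): d=(6,2) right/bottom  bias=-1
  edge (8, 10)→(0, 12): d=(-8,2) right/bottom  bias=-1
  edge (0, 12)→(2, 8): d=(2,-4) top-left  bias=+0
    (1,4)@(3, 9): e=[4,18,6] → #
    (2,4)@(5, 9): e=[0,14,14] → ·  [on edge]
    (0,5)@(1, 11): e=[20,6,2] → #
    (2,5)@(5, 11): e=[12,-2,18] → ·
    (5,5)@(11, 11): e=[0,-14,42] → ·  [on edge]
    (0,6)@(1, 13): e=[32,-10,6] → ·
    (1,6)@(3, 13): e=[28,-14,14] → ·
  covered (3 px):
    · · · · · ·
    · · · · · ·
    · · · · · ·
    · · · · · ·
    · # · · · ·
    # # · · · ·
    · · · · · ·
    · · · · · ·
    · · · · · ·
    · · · · · ·
    · · · · · ·
T3:
  2·area = 40  (B↔C swapped to make it positive)
  edge (2, 16)→(0, 12): d=(-2,-4) top-left  bias=+0
  edge (0, 12)→(7, 6): d=(7,-6) top-left  bias=+0
  edge (7, 6)→(2, 16): d=(-5,10) right/bottom  bias=-1
    (2,4)@(5, 9): e=[26,9,5] → #
    (3,4)@(7, 9): e=[34,21,-15] → ·
    (1,5)@(3, 11): e=[14,11,15] → #
    (2,5)@(5, 11): e=[22,23,-5] → ·
    (0,6)@(1, 13): e=[2,13,25] → #
    (2,6)@(5, 13): e=[18,37,-15] → ·
    (0,7)@(1, 15): e=[-2,27,15] → ·
    (1,7)@(3, 15): e=[6,39,-5] → ·
  covered (4 px):
    · · · · · ·
    · · · · · ·
    · · · · · ·
    · · · · · ·
    · · # · · ·
    · # · · · ·
    # # · · · ·
    · · · · · ·
    · · · · · ·
    · · · · · ·
    · · · · · ·

Z-buffer (winner per pixel, '.' = empty):
  . . . . . .
  . . . . . .
  1 . . . . .
  1 . . . . .
  1 2 3 . . .
  2 3 . . . .
  3 3 . . . .
  . 0 1 . . .
  . 1 0 . . .
  . 1 0 . . .
  . 1 1 1 . .

Answer: 2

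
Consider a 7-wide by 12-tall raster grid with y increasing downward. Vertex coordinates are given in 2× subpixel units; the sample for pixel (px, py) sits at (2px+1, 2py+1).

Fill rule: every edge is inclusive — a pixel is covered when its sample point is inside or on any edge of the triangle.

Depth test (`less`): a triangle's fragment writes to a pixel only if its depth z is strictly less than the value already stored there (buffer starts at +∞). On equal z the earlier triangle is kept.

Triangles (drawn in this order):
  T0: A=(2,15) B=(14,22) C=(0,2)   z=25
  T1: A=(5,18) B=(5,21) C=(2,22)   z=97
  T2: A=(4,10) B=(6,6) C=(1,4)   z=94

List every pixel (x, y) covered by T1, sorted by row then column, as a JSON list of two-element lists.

T0:
  2·area = 142  (B↔C swapped to make it positive)
  edge (2, 15)→(0, 2): d=(-2,-13) inclusive
  edge (0, 2)→(14, 22): d=(14,20) inclusive
  edge (14, 22)→(2, 15): d=(-12,-7) inclusive
    (0,2)@(1, 5): e=[7,22,113] → █
    (1,2)@(3, 5): e=[33,-18,127] → ·
    (0,3)@(1, 7): e=[3,50,89] → █
    (1,3)@(3, 7): e=[29,10,103] → █
    (2,3)@(5, 7): e=[55,-30,117] → ·
    (0,4)@(1, 9): e=[-1,78,65] → ·
    (1,4)@(3, 9): e=[25,38,79] → █
    (2,4)@(5, 9): e=[51,-2,93] → ·
    (1,5)@(3, 11): e=[21,66,55] → █
    (2,5)@(5, 11): e=[47,26,69] → █
    (3,5)@(7, 11): e=[73,-14,83] → ·
    (1,6)@(3, 13): e=[17,94,31] → █
  covered (18 px):
    · · · · · · ·
    · · · · · · ·
    █ · · · · · ·
    █ █ · · · · ·
    · █ · · · · ·
    · █ █ · · · ·
    · █ █ █ · · ·
    · █ █ █ █ · ·
    · · · █ █ · ·
    · · · · █ █ ·
    · · · · · · █
    · · · · · · ·
T1:
  2·area = 9
  edge (5, 18)→(5, 21): d=(0,3) inclusive
  edge (5, 21)→(2, 22): d=(-3,1) inclusive
  edge (2, 22)→(5, 18): d=(3,-4) inclusive
    (2,0)@(5, 1): e=[0,60,-51] → ·  [on edge]
    (2,1)@(5, 3): e=[0,54,-45] → ·  [on edge]
    (2,2)@(5, 5): e=[0,48,-39] → ·  [on edge]
    (2,3)@(5, 7): e=[0,42,-33] → ·  [on edge]
    (2,4)@(5, 9): e=[0,36,-27] → ·  [on edge]
    (2,5)@(5, 11): e=[0,30,-21] → ·  [on edge]
    (2,6)@(5, 13): e=[0,24,-15] → ·  [on edge]
    (2,7)@(5, 15): e=[0,18,-9] → ·  [on edge]
    (2,8)@(5, 17): e=[0,12,-3] → ·  [on edge]
    (2,9)@(5, 19): e=[0,6,3] → █  [on edge]
    (3,9)@(7, 19): e=[-6,4,11] → ·
    (5,9)@(11, 19): e=[-18,0,27] → ·  [on edge]
    (2,10)@(5, 21): e=[0,0,9] → █  [on edge]
    (2,11)@(5, 23): e=[0,-6,15] → ·  [on edge]
  covered (3 px):
    · · · · · · ·
    · · · · · · ·
    · · · · · · ·
    · · · · · · ·
    · · · · · · ·
    · · · · · · ·
    · · · · · · ·
    · · · · · · ·
    · · · · · · ·
    · · █ · · · ·
    · █ █ · · · ·
    · · · · · · ·
T2:
  2·area = 24  (B↔C swapped to make it positive)
  edge (4, 10)→(1, 4): d=(-3,-6) inclusive
  edge (1, 4)→(6, 6): d=(5,2) inclusive
  edge (6, 6)→(4, 10): d=(-2,4) inclusive
    (1,2)@(3, 5): e=[9,1,14] → █
    (2,2)@(5, 5): e=[21,-3,6] → ·
    (1,3)@(3, 7): e=[3,11,10] → █
    (2,3)@(5, 7): e=[15,7,2] → █
    (3,3)@(7, 7): e=[27,3,-6] → ·
    (1,4)@(3, 9): e=[-3,21,6] → ·
    (2,4)@(5, 9): e=[9,17,-2] → ·
  covered (3 px):
    · · · · · · ·
    · · · · · · ·
    · █ · · · · ·
    · █ █ · · · ·
    · · · · · · ·
    · · · · · · ·
    · · · · · · ·
    · · · · · · ·
    · · · · · · ·
    · · · · · · ·
    · · · · · · ·
    · · · · · · ·

Result: [[2,9],[1,10],[2,10]]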